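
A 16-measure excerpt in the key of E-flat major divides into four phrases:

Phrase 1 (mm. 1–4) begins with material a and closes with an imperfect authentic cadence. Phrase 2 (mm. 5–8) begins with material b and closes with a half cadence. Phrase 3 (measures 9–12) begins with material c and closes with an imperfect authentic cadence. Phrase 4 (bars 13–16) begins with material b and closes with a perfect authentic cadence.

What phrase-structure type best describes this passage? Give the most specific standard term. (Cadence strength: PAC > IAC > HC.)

Four phrases in two halves: the first half (mm. 1–8) ends with a half cadence, the second (measures 9–16) with a perfect authentic cadence — a large antecedent–consequent pair, i.e. a double period.
Phrase 3 begins with different material from phrase 1, making it contrasting.

contrasting double period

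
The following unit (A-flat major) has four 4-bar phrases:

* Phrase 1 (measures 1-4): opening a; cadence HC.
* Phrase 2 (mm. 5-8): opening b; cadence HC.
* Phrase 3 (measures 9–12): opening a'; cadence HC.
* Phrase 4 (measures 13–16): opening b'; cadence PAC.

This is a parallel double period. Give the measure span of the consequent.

measures 9–16

In a double period the first pair of phrases (ending half cadence) is the large antecedent and the second pair (ending perfect authentic cadence) is the large consequent; the consequent is measures 9–16.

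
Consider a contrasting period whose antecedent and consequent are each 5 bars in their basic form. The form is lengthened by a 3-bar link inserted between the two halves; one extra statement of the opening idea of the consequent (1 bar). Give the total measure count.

14 measures

Basic contrasting period: 5 + 5 = 10 bars.
10 (basic form) + 3 (link) + 1 (extra statement) = 14.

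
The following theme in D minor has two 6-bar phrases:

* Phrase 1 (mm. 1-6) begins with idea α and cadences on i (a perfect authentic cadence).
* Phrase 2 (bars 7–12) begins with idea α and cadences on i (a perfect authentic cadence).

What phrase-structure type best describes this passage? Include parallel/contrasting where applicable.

Both phrases have the same opening (α) and the same cadence (perfect authentic cadence): the second is a restatement, not a consequent, so this is a repeated phrase rather than a period.

repeated phrase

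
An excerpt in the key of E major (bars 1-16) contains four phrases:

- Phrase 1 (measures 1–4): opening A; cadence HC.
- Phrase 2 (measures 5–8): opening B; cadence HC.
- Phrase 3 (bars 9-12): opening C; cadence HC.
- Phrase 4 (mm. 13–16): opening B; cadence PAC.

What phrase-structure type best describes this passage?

contrasting double period

Four phrases in two halves: the first half (mm. 1-8) ends with a half cadence, the second (measures 9–16) with a perfect authentic cadence — a large antecedent–consequent pair, i.e. a double period.
Phrase 3 begins with different material from phrase 1, making it contrasting.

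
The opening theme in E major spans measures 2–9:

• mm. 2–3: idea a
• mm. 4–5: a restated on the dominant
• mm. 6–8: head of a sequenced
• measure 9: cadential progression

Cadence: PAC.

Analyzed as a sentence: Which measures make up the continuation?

measures 6–9

After the presentation (bars 2–5), the continuation covers the fragmentation through the cadence: mm. 6-9.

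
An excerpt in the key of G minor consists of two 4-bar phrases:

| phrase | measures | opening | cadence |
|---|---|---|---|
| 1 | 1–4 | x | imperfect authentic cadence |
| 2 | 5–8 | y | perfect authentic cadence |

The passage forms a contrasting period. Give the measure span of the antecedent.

The phrase ending with the weaker cadence (imperfect authentic cadence) is the antecedent; the one ending more conclusively (perfect authentic cadence) is the consequent. The antecedent is measures 1–4.

measures 1–4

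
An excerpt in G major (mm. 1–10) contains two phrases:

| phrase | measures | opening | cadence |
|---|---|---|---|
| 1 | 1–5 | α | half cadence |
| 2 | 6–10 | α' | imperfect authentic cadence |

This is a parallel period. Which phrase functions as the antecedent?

phrase 1

The phrase ending with the weaker cadence (half cadence) is the antecedent; the one ending more conclusively (imperfect authentic cadence) is the consequent. The antecedent is phrase 1.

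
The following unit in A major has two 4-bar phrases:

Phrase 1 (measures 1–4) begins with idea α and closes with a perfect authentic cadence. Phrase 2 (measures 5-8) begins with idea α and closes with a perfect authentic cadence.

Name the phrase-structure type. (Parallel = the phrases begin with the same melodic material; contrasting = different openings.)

Both phrases have the same opening (α) and the same cadence (perfect authentic cadence): the second is a restatement, not a consequent, so this is a repeated phrase rather than a period.

repeated phrase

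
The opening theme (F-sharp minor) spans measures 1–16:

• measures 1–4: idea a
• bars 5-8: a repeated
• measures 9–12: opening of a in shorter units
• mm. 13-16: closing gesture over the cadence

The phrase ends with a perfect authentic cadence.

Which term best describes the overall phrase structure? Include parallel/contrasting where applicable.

Basic idea (mm. 1–4) + its repetition (mm. 5-8) form the presentation; fragmentation and cadence (bars 9–16) form the continuation — the 16-bar whole is a sentence.

sentence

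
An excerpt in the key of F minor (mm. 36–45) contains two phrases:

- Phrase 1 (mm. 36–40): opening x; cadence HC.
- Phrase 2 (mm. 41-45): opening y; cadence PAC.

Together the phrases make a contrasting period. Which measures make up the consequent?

The phrase ending with the weaker cadence (half cadence) is the antecedent; the one ending more conclusively (perfect authentic cadence) is the consequent. The consequent is measures 41–45.

measures 41–45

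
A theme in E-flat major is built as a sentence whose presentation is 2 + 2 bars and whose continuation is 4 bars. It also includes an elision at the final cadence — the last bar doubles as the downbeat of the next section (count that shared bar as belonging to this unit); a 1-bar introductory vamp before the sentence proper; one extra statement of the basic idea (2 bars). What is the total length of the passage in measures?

Basic sentence: 2 + 2 + 4 = 8 bars.
8 (basic form) + 1 (introduction) + 2 (extra statement) = 11.
The elision shares a bar with the next section but does not change this unit's count.

11 measures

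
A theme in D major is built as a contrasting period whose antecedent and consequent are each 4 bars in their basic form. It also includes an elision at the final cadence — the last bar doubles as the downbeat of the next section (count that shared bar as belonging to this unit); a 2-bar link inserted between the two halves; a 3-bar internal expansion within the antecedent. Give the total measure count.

Basic contrasting period: 4 + 4 = 8 bars.
8 (basic form) + 2 (link) + 3 (internal expansion) = 13.
The elision shares a bar with the next section but does not change this unit's count.

13 measures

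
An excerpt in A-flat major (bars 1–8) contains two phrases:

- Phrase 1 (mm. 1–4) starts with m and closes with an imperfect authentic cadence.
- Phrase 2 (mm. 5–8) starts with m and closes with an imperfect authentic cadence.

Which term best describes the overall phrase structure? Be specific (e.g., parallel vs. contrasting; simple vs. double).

repeated phrase

Both phrases have the same opening (m) and the same cadence (imperfect authentic cadence): the second is a restatement, not a consequent, so this is a repeated phrase rather than a period.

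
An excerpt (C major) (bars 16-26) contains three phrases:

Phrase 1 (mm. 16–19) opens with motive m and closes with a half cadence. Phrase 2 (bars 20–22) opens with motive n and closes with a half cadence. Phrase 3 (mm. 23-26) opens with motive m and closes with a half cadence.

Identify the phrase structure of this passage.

The final phrase closes with a half cadence, which is not stronger than the preceding half cadence; the 3 phrases lack an overall antecedent–consequent design and so form a phrase group.

phrase group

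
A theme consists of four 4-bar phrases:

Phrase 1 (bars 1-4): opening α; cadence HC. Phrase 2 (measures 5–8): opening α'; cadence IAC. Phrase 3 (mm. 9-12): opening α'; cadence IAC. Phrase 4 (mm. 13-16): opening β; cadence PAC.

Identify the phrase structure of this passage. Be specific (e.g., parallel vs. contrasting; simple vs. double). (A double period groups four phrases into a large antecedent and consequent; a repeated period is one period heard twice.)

parallel double period

Four phrases in two halves: the first half (mm. 1-8) ends with an imperfect authentic cadence, the second (mm. 9-16) with a perfect authentic cadence — a large antecedent–consequent pair, i.e. a double period.
Phrase 3 begins with the same material as phrase 1, making it parallel.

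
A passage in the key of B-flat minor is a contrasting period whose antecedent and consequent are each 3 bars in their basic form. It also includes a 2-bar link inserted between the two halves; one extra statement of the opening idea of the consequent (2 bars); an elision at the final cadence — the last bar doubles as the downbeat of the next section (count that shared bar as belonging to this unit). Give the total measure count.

Basic contrasting period: 3 + 3 = 6 bars.
6 (basic form) + 2 (link) + 2 (extra statement) = 10.
The elision shares a bar with the next section but does not change this unit's count.

10 measures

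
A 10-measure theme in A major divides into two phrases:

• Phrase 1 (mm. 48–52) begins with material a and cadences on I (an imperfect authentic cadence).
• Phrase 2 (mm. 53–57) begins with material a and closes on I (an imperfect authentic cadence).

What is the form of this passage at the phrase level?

Both phrases have the same opening (a) and the same cadence (imperfect authentic cadence): the second is a restatement, not a consequent, so this is a repeated phrase rather than a period.

repeated phrase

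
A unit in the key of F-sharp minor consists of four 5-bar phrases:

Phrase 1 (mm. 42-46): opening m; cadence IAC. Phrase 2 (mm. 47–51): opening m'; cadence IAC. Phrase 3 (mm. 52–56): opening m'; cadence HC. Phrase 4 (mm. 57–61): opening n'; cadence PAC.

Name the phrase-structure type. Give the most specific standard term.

parallel double period

Four phrases in two halves: the first half (bars 42–51) ends with an imperfect authentic cadence, the second (measures 52-61) with a perfect authentic cadence — a large antecedent–consequent pair, i.e. a double period.
Phrase 3 begins with the same material as phrase 1, making it parallel.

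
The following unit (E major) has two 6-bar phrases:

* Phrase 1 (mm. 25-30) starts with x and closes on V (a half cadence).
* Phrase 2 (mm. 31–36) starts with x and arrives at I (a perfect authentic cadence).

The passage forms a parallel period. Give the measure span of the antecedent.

The phrase ending with the weaker cadence (half cadence) is the antecedent; the one ending more conclusively (perfect authentic cadence) is the consequent. The antecedent is measures 25–30.

measures 25–30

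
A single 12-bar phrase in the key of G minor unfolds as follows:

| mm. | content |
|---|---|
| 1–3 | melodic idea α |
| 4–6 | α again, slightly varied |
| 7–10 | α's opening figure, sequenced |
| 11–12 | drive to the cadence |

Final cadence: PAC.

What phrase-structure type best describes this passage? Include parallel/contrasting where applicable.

sentence

Basic idea (mm. 1–3) + its repetition (mm. 4–6) form the presentation; fragmentation and cadence (measures 7-12) form the continuation — the 12-bar whole is a sentence.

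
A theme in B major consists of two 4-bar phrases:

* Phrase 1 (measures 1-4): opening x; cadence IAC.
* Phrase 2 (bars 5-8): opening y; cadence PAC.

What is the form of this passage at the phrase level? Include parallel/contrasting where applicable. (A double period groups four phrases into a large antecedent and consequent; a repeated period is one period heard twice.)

Phrase 1 ends with an imperfect authentic cadence (weaker) and phrase 2 with a perfect authentic cadence (stronger): antecedent + consequent = a period.
The two phrases open with different material (x / y), so the period is contrasting.

contrasting period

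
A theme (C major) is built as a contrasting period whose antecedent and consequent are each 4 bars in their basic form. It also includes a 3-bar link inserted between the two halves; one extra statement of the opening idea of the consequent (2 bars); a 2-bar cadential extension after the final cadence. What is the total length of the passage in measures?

15 measures

Basic contrasting period: 4 + 4 = 8 bars.
8 (basic form) + 3 (link) + 2 (extra statement) + 2 (cadential extension) = 15.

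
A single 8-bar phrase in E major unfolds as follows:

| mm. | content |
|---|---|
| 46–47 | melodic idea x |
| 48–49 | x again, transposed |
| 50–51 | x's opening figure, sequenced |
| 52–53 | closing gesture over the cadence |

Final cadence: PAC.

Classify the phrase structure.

sentence

Basic idea (measures 46–47) + its repetition (mm. 48-49) form the presentation; fragmentation and cadence (mm. 50–53) form the continuation — the 8-bar whole is a sentence.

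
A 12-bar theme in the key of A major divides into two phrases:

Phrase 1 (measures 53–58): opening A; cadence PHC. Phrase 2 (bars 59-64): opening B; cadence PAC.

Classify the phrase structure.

contrasting period

Phrase 1 ends with a Phrygian half cadence (weaker) and phrase 2 with a perfect authentic cadence (stronger): antecedent + consequent = a period.
The two phrases open with different material (A / B), so the period is contrasting.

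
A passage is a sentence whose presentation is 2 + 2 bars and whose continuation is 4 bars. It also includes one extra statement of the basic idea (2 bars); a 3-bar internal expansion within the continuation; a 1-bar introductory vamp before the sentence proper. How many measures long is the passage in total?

14 measures

Basic sentence: 2 + 2 + 4 = 8 bars.
8 (basic form) + 2 (extra statement) + 3 (internal expansion) + 1 (introduction) = 14.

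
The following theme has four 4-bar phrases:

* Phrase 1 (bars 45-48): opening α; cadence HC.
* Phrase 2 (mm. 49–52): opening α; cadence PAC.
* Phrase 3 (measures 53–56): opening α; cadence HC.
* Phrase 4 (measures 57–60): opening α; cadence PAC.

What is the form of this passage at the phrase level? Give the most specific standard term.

The cadence pattern HC–PAC–HC–PAC is weak–strong twice, and phrases 3–4 restate phrases 1–2: a period heard twice, not a double period (which would end weakly at phrase 2).

repeated period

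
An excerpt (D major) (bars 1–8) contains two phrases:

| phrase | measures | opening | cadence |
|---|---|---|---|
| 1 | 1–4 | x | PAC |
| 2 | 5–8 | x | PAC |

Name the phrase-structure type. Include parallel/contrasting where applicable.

Both phrases have the same opening (x) and the same cadence (perfect authentic cadence): the second is a restatement, not a consequent, so this is a repeated phrase rather than a period.

repeated phrase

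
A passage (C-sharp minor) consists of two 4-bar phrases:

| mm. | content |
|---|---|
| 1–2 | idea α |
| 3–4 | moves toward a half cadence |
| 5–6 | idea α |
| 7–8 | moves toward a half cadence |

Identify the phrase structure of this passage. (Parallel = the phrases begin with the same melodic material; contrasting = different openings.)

Both phrases have the same opening (α) and the same cadence (half cadence): the second is a restatement, not a consequent, so this is a repeated phrase rather than a period.

repeated phrase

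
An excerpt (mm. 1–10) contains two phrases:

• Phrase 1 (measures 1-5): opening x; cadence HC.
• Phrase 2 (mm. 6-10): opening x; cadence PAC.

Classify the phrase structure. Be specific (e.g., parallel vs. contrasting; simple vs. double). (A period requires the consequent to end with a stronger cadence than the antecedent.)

parallel period

Phrase 1 ends with a half cadence (weaker) and phrase 2 with a perfect authentic cadence (stronger): antecedent + consequent = a period.
The two phrases open with the same material (x / x), so the period is parallel.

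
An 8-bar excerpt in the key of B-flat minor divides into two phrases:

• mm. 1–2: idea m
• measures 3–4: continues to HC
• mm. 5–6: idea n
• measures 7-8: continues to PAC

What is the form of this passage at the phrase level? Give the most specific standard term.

Phrase 1 ends with a half cadence (weaker) and phrase 2 with a perfect authentic cadence (stronger): antecedent + consequent = a period.
The two phrases open with different material (m / n), so the period is contrasting.

contrasting period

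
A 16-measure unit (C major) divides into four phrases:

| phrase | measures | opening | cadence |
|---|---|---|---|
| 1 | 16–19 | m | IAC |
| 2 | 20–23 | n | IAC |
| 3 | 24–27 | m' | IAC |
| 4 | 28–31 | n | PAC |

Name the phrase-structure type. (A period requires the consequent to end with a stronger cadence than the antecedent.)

parallel double period

Four phrases in two halves: the first half (mm. 16–23) ends with an imperfect authentic cadence, the second (bars 24-31) with a perfect authentic cadence — a large antecedent–consequent pair, i.e. a double period.
Phrase 3 begins with the same material as phrase 1, making it parallel.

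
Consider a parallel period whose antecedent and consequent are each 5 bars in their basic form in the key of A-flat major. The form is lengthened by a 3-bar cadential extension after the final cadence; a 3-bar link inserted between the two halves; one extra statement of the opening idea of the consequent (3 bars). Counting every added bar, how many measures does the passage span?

19 measures

Basic parallel period: 5 + 5 = 10 bars.
10 (basic form) + 3 (cadential extension) + 3 (link) + 3 (extra statement) = 19.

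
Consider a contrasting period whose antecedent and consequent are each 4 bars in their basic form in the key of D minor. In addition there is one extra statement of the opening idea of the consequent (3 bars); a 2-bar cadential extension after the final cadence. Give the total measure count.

Basic contrasting period: 4 + 4 = 8 bars.
8 (basic form) + 3 (extra statement) + 2 (cadential extension) = 13.

13 measures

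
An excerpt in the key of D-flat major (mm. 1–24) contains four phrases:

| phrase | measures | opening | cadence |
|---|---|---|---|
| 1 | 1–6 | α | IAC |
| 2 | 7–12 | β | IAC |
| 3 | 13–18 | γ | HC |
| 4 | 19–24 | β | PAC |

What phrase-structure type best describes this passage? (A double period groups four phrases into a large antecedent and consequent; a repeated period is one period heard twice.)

contrasting double period

Four phrases in two halves: the first half (bars 1-12) ends with an imperfect authentic cadence, the second (mm. 13–24) with a perfect authentic cadence — a large antecedent–consequent pair, i.e. a double period.
Phrase 3 begins with different material from phrase 1, making it contrasting.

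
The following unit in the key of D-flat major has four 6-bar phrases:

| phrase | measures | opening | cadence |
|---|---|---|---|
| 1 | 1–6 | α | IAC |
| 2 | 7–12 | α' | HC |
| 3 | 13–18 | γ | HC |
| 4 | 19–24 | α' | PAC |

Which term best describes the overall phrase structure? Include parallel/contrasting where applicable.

Four phrases in two halves: the first half (mm. 1–12) ends with a half cadence, the second (mm. 13-24) with a perfect authentic cadence — a large antecedent–consequent pair, i.e. a double period.
Phrase 3 begins with different material from phrase 1, making it contrasting.

contrasting double period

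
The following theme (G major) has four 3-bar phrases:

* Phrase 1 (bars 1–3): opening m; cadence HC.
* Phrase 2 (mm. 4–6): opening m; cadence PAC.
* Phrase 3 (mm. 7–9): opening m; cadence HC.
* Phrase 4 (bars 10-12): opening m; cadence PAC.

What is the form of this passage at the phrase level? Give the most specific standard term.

repeated period

The cadence pattern HC–PAC–HC–PAC is weak–strong twice, and phrases 3–4 restate phrases 1–2: a period heard twice, not a double period (which would end weakly at phrase 2).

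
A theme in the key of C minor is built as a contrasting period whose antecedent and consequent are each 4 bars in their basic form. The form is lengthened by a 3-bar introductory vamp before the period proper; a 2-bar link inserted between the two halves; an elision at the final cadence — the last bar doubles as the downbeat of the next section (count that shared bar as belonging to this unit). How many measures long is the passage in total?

Basic contrasting period: 4 + 4 = 8 bars.
8 (basic form) + 3 (introduction) + 2 (link) = 13.
The elision shares a bar with the next section but does not change this unit's count.

13 measures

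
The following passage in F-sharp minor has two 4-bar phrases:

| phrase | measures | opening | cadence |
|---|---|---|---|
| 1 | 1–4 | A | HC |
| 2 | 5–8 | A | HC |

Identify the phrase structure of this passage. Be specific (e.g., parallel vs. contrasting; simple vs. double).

Both phrases have the same opening (A) and the same cadence (half cadence): the second is a restatement, not a consequent, so this is a repeated phrase rather than a period.

repeated phrase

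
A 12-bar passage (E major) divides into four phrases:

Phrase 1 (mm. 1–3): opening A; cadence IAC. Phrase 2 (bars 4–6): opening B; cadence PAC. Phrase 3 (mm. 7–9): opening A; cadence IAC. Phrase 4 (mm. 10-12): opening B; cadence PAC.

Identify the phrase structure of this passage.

repeated period

The cadence pattern IAC–PAC–IAC–PAC is weak–strong twice, and phrases 3–4 restate phrases 1–2: a period heard twice, not a double period (which would end weakly at phrase 2).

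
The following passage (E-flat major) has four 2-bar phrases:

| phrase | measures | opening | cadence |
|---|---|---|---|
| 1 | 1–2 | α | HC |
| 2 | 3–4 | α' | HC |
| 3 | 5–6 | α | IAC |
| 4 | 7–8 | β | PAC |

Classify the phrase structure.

Four phrases in two halves: the first half (mm. 1–4) ends with a half cadence, the second (mm. 5-8) with a perfect authentic cadence — a large antecedent–consequent pair, i.e. a double period.
Phrase 3 begins with the same material as phrase 1, making it parallel.

parallel double period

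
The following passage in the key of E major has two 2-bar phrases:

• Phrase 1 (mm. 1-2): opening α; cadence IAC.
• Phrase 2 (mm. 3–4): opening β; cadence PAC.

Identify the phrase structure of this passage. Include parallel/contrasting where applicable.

contrasting period

Phrase 1 ends with an imperfect authentic cadence (weaker) and phrase 2 with a perfect authentic cadence (stronger): antecedent + consequent = a period.
The two phrases open with different material (α / β), so the period is contrasting.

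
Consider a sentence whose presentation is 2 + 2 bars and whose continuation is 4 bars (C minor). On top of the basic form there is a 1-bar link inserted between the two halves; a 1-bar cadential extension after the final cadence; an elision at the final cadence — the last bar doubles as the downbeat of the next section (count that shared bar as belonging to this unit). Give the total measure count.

10 measures

Basic sentence: 2 + 2 + 4 = 8 bars.
8 (basic form) + 1 (link) + 1 (cadential extension) = 10.
The elision shares a bar with the next section but does not change this unit's count.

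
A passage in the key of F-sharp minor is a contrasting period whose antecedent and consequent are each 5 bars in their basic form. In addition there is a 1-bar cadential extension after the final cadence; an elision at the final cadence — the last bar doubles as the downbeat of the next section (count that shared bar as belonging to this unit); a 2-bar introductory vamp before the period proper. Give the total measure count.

13 measures

Basic contrasting period: 5 + 5 = 10 bars.
10 (basic form) + 1 (cadential extension) + 2 (introduction) = 13.
The elision shares a bar with the next section but does not change this unit's count.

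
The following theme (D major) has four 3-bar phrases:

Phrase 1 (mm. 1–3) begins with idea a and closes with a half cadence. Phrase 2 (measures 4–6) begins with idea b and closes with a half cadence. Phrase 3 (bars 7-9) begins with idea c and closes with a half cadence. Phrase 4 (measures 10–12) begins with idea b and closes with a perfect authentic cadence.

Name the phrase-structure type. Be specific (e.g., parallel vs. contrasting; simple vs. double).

contrasting double period

Four phrases in two halves: the first half (measures 1–6) ends with a half cadence, the second (bars 7–12) with a perfect authentic cadence — a large antecedent–consequent pair, i.e. a double period.
Phrase 3 begins with different material from phrase 1, making it contrasting.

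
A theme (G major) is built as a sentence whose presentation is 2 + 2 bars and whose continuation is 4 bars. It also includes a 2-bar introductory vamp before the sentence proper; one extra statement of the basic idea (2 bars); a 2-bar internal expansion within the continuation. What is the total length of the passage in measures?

14 measures

Basic sentence: 2 + 2 + 4 = 8 bars.
8 (basic form) + 2 (introduction) + 2 (extra statement) + 2 (internal expansion) = 14.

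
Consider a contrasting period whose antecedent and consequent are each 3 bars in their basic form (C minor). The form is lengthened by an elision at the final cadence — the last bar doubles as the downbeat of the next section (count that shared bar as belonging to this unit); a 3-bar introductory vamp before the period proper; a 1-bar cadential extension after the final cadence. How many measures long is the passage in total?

10 measures

Basic contrasting period: 3 + 3 = 6 bars.
6 (basic form) + 3 (introduction) + 1 (cadential extension) = 10.
The elision shares a bar with the next section but does not change this unit's count.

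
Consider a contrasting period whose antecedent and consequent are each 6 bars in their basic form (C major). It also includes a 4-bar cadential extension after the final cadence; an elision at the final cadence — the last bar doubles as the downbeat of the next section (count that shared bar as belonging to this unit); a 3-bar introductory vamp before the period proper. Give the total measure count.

Basic contrasting period: 6 + 6 = 12 bars.
12 (basic form) + 4 (cadential extension) + 3 (introduction) = 19.
The elision shares a bar with the next section but does not change this unit's count.

19 measures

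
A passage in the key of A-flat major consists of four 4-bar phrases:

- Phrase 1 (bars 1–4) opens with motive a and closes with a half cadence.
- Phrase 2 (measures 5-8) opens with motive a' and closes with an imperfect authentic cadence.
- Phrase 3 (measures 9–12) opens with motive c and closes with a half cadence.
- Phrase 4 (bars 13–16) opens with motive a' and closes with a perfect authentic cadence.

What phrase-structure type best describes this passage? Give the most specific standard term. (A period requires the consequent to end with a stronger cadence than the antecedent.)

contrasting double period

Four phrases in two halves: the first half (bars 1–8) ends with an imperfect authentic cadence, the second (mm. 9–16) with a perfect authentic cadence — a large antecedent–consequent pair, i.e. a double period.
Phrase 3 begins with different material from phrase 1, making it contrasting.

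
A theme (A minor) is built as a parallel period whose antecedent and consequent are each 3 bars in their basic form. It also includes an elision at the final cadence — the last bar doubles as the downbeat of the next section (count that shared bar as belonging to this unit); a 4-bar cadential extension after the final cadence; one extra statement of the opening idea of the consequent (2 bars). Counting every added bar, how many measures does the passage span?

12 measures

Basic parallel period: 3 + 3 = 6 bars.
6 (basic form) + 4 (cadential extension) + 2 (extra statement) = 12.
The elision shares a bar with the next section but does not change this unit's count.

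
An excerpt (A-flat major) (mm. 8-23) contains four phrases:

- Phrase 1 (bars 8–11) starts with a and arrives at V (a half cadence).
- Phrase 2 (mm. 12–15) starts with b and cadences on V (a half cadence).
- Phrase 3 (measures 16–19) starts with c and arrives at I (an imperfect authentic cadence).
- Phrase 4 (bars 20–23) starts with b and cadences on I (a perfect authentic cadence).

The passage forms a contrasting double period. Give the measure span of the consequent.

measures 16–23

In a double period the first pair of phrases (ending half cadence) is the large antecedent and the second pair (ending perfect authentic cadence) is the large consequent; the consequent is measures 16–23.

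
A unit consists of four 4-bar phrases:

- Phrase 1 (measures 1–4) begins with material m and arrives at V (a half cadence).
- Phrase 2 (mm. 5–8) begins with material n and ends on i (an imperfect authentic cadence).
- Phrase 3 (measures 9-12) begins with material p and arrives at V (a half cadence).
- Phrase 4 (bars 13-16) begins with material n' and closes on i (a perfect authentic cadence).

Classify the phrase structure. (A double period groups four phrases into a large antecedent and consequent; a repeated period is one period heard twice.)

contrasting double period

Four phrases in two halves: the first half (bars 1–8) ends with an imperfect authentic cadence, the second (bars 9-16) with a perfect authentic cadence — a large antecedent–consequent pair, i.e. a double period.
Phrase 3 begins with different material from phrase 1, making it contrasting.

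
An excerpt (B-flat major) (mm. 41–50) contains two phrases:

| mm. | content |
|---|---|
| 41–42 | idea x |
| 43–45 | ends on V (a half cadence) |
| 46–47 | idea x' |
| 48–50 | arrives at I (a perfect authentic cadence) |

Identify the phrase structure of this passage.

Phrase 1 ends with a half cadence (weaker) and phrase 2 with a perfect authentic cadence (stronger): antecedent + consequent = a period.
The two phrases open with the same material (x / x'), so the period is parallel.

parallel period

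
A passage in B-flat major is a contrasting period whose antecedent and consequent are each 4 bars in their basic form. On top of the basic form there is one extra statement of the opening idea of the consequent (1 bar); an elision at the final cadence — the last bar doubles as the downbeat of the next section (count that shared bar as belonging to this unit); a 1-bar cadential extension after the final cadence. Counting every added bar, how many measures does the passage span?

Basic contrasting period: 4 + 4 = 8 bars.
8 (basic form) + 1 (extra statement) + 1 (cadential extension) = 10.
The elision shares a bar with the next section but does not change this unit's count.

10 measures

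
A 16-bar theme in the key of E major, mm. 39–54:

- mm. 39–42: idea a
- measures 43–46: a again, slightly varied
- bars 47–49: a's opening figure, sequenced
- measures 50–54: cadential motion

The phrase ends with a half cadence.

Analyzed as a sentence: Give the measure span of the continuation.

measures 47–54

After the presentation (mm. 39-46), the continuation covers the fragmentation through the cadence: mm. 47–54.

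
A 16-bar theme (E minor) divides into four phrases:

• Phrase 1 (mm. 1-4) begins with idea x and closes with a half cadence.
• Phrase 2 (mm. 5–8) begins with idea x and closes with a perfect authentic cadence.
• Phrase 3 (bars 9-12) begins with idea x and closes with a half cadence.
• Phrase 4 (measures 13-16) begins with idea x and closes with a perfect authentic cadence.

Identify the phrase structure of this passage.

The cadence pattern HC–PAC–HC–PAC is weak–strong twice, and phrases 3–4 restate phrases 1–2: a period heard twice, not a double period (which would end weakly at phrase 2).

repeated period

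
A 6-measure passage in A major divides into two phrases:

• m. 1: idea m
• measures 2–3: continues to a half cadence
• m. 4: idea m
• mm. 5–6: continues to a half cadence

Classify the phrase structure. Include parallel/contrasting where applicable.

repeated phrase

Both phrases have the same opening (m) and the same cadence (half cadence): the second is a restatement, not a consequent, so this is a repeated phrase rather than a period.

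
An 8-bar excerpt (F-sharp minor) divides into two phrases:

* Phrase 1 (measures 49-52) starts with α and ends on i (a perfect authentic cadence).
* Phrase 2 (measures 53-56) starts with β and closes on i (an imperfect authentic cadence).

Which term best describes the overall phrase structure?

phrase group

The second phrase closes with an imperfect authentic cadence, which is not stronger than the first phrase's perfect authentic cadence; without a weak→strong cadential pair there is no antecedent–consequent relationship, so this is a phrase group rather than a period.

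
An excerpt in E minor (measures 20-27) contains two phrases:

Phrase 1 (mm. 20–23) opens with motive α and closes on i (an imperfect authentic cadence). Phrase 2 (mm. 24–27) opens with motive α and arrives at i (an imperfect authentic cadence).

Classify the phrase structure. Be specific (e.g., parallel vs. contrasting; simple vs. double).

Both phrases have the same opening (α) and the same cadence (imperfect authentic cadence): the second is a restatement, not a consequent, so this is a repeated phrase rather than a period.

repeated phrase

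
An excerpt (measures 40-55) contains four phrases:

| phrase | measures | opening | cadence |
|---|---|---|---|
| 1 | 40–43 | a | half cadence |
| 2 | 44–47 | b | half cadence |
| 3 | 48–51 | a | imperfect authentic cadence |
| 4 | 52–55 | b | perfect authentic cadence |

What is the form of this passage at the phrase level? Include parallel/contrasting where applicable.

Four phrases in two halves: the first half (bars 40-47) ends with a half cadence, the second (bars 48–55) with a perfect authentic cadence — a large antecedent–consequent pair, i.e. a double period.
Phrase 3 begins with the same material as phrase 1, making it parallel.

parallel double period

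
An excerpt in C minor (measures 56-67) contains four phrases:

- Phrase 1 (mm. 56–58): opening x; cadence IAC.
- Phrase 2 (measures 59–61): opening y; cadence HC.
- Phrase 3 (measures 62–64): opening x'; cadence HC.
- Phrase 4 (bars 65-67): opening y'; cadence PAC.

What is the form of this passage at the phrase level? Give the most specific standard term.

parallel double period

Four phrases in two halves: the first half (bars 56–61) ends with a half cadence, the second (mm. 62–67) with a perfect authentic cadence — a large antecedent–consequent pair, i.e. a double period.
Phrase 3 begins with the same material as phrase 1, making it parallel.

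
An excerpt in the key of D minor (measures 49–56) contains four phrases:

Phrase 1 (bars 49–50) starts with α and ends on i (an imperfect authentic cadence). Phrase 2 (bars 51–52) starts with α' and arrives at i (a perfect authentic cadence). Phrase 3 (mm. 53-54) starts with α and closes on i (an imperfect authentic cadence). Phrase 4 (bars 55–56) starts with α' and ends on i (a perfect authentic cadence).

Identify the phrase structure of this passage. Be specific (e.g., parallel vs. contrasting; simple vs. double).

The cadence pattern IAC–PAC–IAC–PAC is weak–strong twice, and phrases 3–4 restate phrases 1–2: a period heard twice, not a double period (which would end weakly at phrase 2).

repeated period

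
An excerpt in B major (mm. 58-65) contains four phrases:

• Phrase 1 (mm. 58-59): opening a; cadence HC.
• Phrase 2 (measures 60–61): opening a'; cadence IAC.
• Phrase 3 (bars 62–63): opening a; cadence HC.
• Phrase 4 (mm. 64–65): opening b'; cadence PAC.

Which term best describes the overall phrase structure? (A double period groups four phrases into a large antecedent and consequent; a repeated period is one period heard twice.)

parallel double period

Four phrases in two halves: the first half (mm. 58–61) ends with an imperfect authentic cadence, the second (mm. 62–65) with a perfect authentic cadence — a large antecedent–consequent pair, i.e. a double period.
Phrase 3 begins with the same material as phrase 1, making it parallel.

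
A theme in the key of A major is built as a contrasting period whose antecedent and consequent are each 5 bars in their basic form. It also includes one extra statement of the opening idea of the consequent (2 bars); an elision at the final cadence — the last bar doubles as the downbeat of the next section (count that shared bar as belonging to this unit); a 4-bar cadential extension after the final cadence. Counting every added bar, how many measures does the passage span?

16 measures

Basic contrasting period: 5 + 5 = 10 bars.
10 (basic form) + 2 (extra statement) + 4 (cadential extension) = 16.
The elision shares a bar with the next section but does not change this unit's count.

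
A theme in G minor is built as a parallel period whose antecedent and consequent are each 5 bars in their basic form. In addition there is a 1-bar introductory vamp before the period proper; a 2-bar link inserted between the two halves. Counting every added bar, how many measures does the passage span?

13 measures

Basic parallel period: 5 + 5 = 10 bars.
10 (basic form) + 1 (introduction) + 2 (link) = 13.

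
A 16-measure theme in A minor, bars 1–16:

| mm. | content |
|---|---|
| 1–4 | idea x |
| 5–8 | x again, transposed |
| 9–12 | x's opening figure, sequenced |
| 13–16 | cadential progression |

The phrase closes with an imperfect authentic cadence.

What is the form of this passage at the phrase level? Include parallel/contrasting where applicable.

sentence

Basic idea (mm. 1–4) + its repetition (measures 5–8) form the presentation; fragmentation and cadence (measures 9-16) form the continuation — the 16-bar whole is a sentence.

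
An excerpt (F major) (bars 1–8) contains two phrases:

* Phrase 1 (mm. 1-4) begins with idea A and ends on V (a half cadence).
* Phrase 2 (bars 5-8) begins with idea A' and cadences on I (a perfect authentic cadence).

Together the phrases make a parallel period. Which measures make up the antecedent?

measures 1–4

The phrase ending with the weaker cadence (half cadence) is the antecedent; the one ending more conclusively (perfect authentic cadence) is the consequent. The antecedent is measures 1–4.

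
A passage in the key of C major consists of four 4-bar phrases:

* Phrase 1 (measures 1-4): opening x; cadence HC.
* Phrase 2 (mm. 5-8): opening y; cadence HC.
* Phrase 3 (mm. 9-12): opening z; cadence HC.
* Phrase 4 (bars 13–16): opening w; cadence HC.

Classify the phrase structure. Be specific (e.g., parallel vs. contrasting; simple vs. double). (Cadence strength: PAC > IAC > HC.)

Phrase 4 ends with a half cadence, no stronger than phrase 2's half cadence, so the four phrases do not form a double period; nor do phrases 3–4 duplicate 1–2, so it is not a repeated period. With no phrase reaching a conclusive cadence, the passage is a phrase group.

phrase group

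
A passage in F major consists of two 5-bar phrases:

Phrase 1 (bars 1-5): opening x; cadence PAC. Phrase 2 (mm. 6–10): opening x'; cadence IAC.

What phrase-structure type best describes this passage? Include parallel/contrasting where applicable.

The second phrase closes with an imperfect authentic cadence, which is not stronger than the first phrase's perfect authentic cadence; without a weak→strong cadential pair there is no antecedent–consequent relationship, so this is a phrase group rather than a period.

phrase group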